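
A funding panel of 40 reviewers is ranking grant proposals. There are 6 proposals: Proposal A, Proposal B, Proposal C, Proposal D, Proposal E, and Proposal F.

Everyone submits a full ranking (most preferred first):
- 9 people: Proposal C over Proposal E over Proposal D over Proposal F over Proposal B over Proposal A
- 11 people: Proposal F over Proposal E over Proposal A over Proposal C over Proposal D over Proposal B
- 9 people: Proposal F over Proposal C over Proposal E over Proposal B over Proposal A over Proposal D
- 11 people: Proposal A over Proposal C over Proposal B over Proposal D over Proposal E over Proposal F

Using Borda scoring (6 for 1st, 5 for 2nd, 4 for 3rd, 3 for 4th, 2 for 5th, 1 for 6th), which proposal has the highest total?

Proposal C

Proposal A: 9×1 + 11×4 + 9×2 + 11×6 = 137
Proposal B: 9×2 + 11×1 + 9×3 + 11×4 = 100
Proposal C: 9×6 + 11×3 + 9×5 + 11×5 = 187
Proposal D: 9×4 + 11×2 + 9×1 + 11×3 = 100
Proposal E: 9×5 + 11×5 + 9×4 + 11×2 = 158
Proposal F: 9×3 + 11×6 + 9×6 + 11×1 = 158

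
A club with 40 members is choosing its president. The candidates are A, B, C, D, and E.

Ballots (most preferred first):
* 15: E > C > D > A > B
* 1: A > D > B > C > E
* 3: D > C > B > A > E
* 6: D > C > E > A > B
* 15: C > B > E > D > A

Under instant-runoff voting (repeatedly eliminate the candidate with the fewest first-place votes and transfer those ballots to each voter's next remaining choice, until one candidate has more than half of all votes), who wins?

Round 1: A 1, B 0, C 15, D 9, E 15. B eliminated.
Round 2: A 1, C 15, D 9, E 15. A eliminated.
Round 3: C 15, D 10, E 15. D eliminated.
Round 4: C 25, E 15. C has a majority (≥21).

C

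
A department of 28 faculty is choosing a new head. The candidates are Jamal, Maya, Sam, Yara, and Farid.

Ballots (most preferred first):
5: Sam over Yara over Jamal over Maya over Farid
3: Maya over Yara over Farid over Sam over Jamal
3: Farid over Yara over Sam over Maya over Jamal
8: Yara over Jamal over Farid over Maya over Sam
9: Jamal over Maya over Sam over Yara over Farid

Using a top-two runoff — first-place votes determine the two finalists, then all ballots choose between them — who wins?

Yara

Round 1 first-place votes: Jamal 9, Maya 3, Sam 5, Yara 8, Farid 3. Jamal and Yara advance.
Runoff: Jamal is ranked above Yara on 9 ballots, Yara above Jamal on 19.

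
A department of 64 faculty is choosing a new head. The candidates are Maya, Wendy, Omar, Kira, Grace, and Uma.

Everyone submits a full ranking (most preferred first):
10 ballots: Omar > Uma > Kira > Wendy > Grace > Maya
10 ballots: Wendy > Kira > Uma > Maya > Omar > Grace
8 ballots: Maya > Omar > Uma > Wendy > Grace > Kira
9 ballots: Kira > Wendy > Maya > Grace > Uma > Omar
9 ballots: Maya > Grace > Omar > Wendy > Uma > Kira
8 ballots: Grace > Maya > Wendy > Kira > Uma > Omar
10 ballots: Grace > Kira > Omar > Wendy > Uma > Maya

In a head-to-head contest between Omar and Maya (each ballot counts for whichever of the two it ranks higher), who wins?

Omar is ranked above Maya on 20 ballots; Maya above Omar on 44.

Maya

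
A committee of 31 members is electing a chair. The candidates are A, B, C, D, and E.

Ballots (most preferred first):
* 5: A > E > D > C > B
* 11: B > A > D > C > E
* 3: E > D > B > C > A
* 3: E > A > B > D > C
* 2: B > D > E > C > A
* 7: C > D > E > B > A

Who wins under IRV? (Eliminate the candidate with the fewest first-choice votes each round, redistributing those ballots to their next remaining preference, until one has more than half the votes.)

E

Round 1: A 5, B 13, C 7, D 0, E 6. D eliminated.
Round 2: A 5, B 13, C 7, E 6. A eliminated.
Round 3: B 13, C 7, E 11. C eliminated.
Round 4: B 13, E 18. E has a majority (≥16).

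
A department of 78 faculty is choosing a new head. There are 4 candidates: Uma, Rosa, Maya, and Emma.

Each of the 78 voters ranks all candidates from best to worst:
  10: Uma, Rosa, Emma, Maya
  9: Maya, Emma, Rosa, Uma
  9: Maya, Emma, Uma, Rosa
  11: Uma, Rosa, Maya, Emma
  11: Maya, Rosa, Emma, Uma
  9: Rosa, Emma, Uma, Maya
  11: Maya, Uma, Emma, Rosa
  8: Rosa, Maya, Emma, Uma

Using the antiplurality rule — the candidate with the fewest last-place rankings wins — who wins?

Emma

Last-place votes: Uma 28, Rosa 20, Maya 19, Emma 11.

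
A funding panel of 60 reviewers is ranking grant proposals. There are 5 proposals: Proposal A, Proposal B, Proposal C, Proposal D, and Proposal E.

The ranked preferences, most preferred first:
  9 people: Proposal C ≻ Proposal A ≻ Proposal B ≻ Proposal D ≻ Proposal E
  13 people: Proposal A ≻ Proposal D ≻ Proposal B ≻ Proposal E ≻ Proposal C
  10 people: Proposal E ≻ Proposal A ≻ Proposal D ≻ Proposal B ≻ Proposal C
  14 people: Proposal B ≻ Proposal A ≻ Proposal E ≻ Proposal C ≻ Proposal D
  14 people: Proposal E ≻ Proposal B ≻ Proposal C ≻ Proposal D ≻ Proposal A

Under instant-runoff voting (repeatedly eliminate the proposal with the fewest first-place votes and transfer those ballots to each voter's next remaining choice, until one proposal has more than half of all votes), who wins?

Round 1: Proposal A 13, Proposal B 14, Proposal C 9, Proposal D 0, Proposal E 24. Proposal D eliminated.
Round 2: Proposal A 13, Proposal B 14, Proposal C 9, Proposal E 24. Proposal C eliminated.
Round 3: Proposal A 22, Proposal B 14, Proposal E 24. Proposal B eliminated.
Round 4: Proposal A 36, Proposal E 24. Proposal A has a majority (≥31).

Proposal A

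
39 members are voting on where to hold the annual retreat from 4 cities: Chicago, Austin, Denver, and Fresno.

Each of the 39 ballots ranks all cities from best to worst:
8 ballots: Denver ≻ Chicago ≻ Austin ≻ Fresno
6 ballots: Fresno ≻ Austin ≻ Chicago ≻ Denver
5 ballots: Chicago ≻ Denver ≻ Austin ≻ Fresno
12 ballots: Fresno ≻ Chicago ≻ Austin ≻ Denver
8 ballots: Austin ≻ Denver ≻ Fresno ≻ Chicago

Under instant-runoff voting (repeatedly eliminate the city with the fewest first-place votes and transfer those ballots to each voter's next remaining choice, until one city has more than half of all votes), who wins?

Round 1: Chicago 5, Austin 8, Denver 8, Fresno 18. Chicago eliminated.
Round 2: Austin 8, Denver 13, Fresno 18. Austin eliminated.
Round 3: Denver 21, Fresno 18. Denver has a majority (≥20).

Denver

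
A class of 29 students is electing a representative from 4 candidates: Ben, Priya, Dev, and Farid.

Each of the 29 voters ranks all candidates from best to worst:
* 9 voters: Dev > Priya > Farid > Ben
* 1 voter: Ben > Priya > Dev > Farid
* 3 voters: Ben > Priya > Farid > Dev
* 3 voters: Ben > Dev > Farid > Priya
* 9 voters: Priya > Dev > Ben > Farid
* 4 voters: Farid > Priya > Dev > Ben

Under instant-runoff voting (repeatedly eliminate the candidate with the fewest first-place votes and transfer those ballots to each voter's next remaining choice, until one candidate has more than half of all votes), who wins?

Round 1: Ben 7, Priya 9, Dev 9, Farid 4. Farid eliminated.
Round 2: Ben 7, Priya 13, Dev 9. Ben eliminated.
Round 3: Priya 17, Dev 12. Priya has a majority (≥15).

Priya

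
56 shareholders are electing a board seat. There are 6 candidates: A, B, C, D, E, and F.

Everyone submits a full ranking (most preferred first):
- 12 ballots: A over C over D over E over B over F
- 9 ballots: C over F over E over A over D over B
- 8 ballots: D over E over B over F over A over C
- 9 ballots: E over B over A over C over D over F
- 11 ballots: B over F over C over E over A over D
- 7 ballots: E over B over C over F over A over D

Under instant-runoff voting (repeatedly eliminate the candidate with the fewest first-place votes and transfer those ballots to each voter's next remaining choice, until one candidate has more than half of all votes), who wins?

E

Round 1: A 12, B 11, C 9, D 8, E 16, F 0. F eliminated.
Round 2: A 12, B 11, C 9, D 8, E 16. D eliminated.
Round 3: A 12, B 11, C 9, E 24. C eliminated.
Round 4: A 12, B 11, E 33. E has a majority (≥29).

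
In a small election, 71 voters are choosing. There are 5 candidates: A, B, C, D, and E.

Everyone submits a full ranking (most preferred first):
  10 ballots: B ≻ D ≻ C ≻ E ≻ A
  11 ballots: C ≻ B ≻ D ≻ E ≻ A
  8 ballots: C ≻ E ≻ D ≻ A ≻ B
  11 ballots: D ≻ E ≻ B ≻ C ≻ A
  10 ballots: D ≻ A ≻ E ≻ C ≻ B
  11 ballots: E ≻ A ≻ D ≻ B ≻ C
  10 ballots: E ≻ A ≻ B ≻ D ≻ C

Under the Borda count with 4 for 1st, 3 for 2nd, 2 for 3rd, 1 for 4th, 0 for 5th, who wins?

A: 10×0 + 11×0 + 8×1 + 11×0 + 10×3 + 11×3 + 10×3 = 101
B: 10×4 + 11×3 + 8×0 + 11×2 + 10×0 + 11×1 + 10×2 = 126
C: 10×2 + 11×4 + 8×4 + 11×1 + 10×1 + 11×0 + 10×0 = 117
D: 10×3 + 11×2 + 8×2 + 11×4 + 10×4 + 11×2 + 10×1 = 184
E: 10×1 + 11×1 + 8×3 + 11×3 + 10×2 + 11×4 + 10×4 = 182

D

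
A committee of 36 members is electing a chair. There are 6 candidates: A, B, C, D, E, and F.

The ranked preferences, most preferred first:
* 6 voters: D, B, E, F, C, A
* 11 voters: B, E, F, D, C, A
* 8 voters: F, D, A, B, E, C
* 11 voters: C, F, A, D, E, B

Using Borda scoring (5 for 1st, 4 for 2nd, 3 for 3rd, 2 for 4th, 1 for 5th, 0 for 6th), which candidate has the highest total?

A: 6×0 + 11×0 + 8×3 + 11×3 = 57
B: 6×4 + 11×5 + 8×2 + 11×0 = 95
C: 6×1 + 11×1 + 8×0 + 11×5 = 72
D: 6×5 + 11×2 + 8×4 + 11×2 = 106
E: 6×3 + 11×4 + 8×1 + 11×1 = 81
F: 6×2 + 11×3 + 8×5 + 11×4 = 129

F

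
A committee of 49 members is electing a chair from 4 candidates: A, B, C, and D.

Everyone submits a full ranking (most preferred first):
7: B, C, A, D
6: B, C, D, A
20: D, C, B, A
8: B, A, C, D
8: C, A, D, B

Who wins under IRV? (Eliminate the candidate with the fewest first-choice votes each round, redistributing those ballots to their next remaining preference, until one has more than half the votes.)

D

Round 1: A 0, B 21, C 8, D 20. A eliminated.
Round 2: B 21, C 8, D 20. C eliminated.
Round 3: B 21, D 28. D has a majority (≥25).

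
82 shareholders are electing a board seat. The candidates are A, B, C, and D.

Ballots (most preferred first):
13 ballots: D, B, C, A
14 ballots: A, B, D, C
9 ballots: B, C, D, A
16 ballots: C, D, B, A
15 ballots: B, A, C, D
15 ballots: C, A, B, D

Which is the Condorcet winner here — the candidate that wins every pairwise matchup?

B vs A: 53–29
B vs C: 51–31
B vs D: 53–29
B beats every other candidate.

B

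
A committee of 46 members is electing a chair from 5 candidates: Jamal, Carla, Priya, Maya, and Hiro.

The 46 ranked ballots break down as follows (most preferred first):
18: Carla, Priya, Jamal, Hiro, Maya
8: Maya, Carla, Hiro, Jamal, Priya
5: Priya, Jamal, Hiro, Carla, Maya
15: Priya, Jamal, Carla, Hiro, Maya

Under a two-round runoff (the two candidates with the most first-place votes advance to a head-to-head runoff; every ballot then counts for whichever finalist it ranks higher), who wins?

Carla

Round 1 first-place votes: Jamal 0, Carla 18, Priya 20, Maya 8, Hiro 0. Priya and Carla advance.
Runoff: Priya is ranked above Carla on 20 ballots, Carla above Priya on 26.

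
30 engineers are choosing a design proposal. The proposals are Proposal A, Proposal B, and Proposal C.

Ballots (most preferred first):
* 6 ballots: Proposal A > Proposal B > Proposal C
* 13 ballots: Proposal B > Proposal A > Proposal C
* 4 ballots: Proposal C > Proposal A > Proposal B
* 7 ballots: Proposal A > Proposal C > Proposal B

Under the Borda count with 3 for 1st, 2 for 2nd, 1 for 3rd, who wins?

Proposal A: 6×3 + 13×2 + 4×2 + 7×3 = 73
Proposal B: 6×2 + 13×3 + 4×1 + 7×1 = 62
Proposal C: 6×1 + 13×1 + 4×3 + 7×2 = 45

Proposal A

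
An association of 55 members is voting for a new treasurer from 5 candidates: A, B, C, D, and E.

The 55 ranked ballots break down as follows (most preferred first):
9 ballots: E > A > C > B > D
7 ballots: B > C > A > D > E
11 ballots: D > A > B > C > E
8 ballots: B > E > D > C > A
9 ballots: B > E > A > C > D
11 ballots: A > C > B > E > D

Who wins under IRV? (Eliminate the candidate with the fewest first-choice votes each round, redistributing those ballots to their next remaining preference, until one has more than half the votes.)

Round 1: A 11, B 24, C 0, D 11, E 9. C eliminated.
Round 2: A 11, B 24, D 11, E 9. E eliminated.
Round 3: A 20, B 24, D 11. D eliminated.
Round 4: A 31, B 24. A has a majority (≥28).

A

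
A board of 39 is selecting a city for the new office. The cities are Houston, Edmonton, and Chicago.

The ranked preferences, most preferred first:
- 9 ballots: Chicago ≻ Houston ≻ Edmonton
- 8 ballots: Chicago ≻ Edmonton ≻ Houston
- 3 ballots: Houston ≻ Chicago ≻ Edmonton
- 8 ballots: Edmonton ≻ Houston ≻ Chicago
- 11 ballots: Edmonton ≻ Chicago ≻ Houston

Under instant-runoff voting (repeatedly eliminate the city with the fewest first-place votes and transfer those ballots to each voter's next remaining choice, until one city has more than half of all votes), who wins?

Chicago

Round 1: Houston 3, Edmonton 19, Chicago 17. Houston eliminated.
Round 2: Edmonton 19, Chicago 20. Chicago has a majority (≥20).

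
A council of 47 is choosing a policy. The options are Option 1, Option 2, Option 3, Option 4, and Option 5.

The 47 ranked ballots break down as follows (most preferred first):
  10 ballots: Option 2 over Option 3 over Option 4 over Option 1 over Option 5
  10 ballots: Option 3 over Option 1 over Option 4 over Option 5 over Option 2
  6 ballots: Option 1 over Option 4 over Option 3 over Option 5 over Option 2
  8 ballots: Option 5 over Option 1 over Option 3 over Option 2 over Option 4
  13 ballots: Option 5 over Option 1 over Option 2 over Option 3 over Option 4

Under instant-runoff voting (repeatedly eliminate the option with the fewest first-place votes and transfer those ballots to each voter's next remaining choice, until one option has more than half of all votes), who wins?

Round 1: Option 1 6, Option 2 10, Option 3 10, Option 4 0, Option 5 21. Option 4 eliminated.
Round 2: Option 1 6, Option 2 10, Option 3 10, Option 5 21. Option 1 eliminated.
Round 3: Option 2 10, Option 3 16, Option 5 21. Option 2 eliminated.
Round 4: Option 3 26, Option 5 21. Option 3 has a majority (≥24).

Option 3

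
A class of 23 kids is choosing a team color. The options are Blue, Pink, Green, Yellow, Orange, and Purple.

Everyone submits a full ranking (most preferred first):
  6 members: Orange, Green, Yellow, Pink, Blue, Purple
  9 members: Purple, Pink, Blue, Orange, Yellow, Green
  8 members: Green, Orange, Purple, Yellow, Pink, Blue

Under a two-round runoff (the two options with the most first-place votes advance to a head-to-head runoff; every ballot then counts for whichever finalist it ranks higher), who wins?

Green

Round 1 first-place votes: Blue 0, Pink 0, Green 8, Yellow 0, Orange 6, Purple 9. Purple and Green advance.
Runoff: Purple is ranked above Green on 9 ballots, Green above Purple on 14.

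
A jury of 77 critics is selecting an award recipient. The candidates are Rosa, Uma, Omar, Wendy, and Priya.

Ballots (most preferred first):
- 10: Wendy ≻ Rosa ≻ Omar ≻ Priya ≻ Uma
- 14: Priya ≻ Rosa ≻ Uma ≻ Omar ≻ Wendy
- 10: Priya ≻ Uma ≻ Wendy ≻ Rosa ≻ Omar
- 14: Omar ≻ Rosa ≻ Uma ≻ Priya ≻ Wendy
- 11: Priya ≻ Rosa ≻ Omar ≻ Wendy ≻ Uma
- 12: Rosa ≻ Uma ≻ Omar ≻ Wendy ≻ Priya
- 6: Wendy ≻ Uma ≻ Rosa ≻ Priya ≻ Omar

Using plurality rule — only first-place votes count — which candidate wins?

First-place votes: Rosa 12, Uma 0, Omar 14, Wendy 16, Priya 35.

Priya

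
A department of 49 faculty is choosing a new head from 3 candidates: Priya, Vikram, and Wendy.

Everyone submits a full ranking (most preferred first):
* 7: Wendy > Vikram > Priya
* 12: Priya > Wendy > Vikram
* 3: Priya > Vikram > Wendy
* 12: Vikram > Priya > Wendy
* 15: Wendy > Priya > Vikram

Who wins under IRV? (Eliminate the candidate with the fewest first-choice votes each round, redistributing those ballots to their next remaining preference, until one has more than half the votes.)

Priya

Round 1: Priya 15, Vikram 12, Wendy 22. Vikram eliminated.
Round 2: Priya 27, Wendy 22. Priya has a majority (≥25).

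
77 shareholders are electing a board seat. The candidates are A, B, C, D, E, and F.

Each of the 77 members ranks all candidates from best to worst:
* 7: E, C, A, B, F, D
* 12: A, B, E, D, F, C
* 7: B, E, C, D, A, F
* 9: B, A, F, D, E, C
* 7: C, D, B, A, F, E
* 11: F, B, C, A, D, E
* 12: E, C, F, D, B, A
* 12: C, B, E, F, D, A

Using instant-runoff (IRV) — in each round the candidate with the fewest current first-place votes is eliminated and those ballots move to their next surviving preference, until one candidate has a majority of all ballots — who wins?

Round 1: A 12, B 16, C 19, D 0, E 19, F 11. D eliminated.
Round 2: A 12, B 16, C 19, E 19, F 11. F eliminated.
Round 3: A 12, B 27, C 19, E 19. A eliminated.
Round 4: B 39, C 19, E 19. B has a majority (≥39).

B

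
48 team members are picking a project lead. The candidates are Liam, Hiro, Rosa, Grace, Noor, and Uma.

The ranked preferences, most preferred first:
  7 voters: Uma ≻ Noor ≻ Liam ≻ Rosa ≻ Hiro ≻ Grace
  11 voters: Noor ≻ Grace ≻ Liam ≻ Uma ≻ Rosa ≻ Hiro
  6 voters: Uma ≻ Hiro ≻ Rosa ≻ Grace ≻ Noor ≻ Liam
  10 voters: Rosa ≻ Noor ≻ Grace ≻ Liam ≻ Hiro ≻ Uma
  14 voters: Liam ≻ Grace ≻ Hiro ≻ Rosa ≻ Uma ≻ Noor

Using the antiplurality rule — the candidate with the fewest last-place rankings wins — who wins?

Last-place votes: Liam 6, Hiro 11, Rosa 0, Grace 7, Noor 14, Uma 10.

Rosa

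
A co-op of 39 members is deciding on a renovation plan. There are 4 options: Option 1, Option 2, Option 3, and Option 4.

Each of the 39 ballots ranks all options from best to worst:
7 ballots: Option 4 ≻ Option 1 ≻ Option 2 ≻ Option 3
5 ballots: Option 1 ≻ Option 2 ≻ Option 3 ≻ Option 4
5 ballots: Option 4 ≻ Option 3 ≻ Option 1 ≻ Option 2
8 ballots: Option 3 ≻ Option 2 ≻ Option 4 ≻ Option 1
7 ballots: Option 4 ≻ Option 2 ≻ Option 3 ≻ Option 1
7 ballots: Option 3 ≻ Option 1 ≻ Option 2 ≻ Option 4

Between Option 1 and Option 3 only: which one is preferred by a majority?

Option 3

Option 1 is ranked above Option 3 on 12 ballots; Option 3 above Option 1 on 27.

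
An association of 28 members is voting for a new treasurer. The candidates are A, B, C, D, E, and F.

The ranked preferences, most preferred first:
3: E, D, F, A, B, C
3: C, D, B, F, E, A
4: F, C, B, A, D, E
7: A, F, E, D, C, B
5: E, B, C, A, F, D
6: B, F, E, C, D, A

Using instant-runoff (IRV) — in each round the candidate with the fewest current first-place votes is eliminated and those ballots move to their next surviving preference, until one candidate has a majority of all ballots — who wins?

Round 1: A 7, B 6, C 3, D 0, E 8, F 4. D eliminated.
Round 2: A 7, B 6, C 3, E 8, F 4. C eliminated.
Round 3: A 7, B 9, E 8, F 4. F eliminated.
Round 4: A 7, B 13, E 8. A eliminated.
Round 5: B 13, E 15. E has a majority (≥15).

E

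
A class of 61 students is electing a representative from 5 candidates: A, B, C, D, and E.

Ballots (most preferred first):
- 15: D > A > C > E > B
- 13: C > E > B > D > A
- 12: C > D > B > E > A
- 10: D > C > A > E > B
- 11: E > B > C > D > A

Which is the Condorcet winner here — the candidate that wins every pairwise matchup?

C vs A: 46–15
C vs B: 50–11
C vs D: 36–25
C vs E: 50–11
C beats every other candidate.

C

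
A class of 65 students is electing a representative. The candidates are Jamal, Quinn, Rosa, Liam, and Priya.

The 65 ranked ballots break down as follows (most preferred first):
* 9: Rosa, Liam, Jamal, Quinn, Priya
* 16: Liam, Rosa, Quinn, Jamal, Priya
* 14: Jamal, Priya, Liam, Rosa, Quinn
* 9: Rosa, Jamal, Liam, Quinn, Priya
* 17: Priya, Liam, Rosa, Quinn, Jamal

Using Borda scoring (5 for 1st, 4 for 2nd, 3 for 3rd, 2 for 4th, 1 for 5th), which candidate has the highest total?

Liam

Jamal: 9×3 + 16×2 + 14×5 + 9×4 + 17×1 = 182
Quinn: 9×2 + 16×3 + 14×1 + 9×2 + 17×2 = 132
Rosa: 9×5 + 16×4 + 14×2 + 9×5 + 17×3 = 233
Liam: 9×4 + 16×5 + 14×3 + 9×3 + 17×4 = 253
Priya: 9×1 + 16×1 + 14×4 + 9×1 + 17×5 = 175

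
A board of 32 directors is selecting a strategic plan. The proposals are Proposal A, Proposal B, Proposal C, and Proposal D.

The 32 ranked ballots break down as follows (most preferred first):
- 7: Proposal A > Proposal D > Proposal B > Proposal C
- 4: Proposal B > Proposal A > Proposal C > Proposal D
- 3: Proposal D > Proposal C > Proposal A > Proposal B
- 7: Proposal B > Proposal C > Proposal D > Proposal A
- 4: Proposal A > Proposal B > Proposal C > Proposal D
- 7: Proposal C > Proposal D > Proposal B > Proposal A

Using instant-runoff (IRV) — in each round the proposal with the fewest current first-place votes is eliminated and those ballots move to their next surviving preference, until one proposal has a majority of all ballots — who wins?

Proposal B

Round 1: Proposal A 11, Proposal B 11, Proposal C 7, Proposal D 3. Proposal D eliminated.
Round 2: Proposal A 11, Proposal B 11, Proposal C 10. Proposal C eliminated.
Round 3: Proposal A 14, Proposal B 18. Proposal B has a majority (≥17).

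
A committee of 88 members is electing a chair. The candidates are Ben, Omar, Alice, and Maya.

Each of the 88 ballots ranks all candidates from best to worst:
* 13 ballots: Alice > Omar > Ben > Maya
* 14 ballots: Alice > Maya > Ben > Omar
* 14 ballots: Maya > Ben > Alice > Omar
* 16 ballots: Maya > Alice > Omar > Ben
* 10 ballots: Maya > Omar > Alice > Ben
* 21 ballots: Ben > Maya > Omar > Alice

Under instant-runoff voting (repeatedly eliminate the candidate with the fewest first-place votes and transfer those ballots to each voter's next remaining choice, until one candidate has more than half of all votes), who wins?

Maya

Round 1: Ben 21, Omar 0, Alice 27, Maya 40. Omar eliminated.
Round 2: Ben 21, Alice 27, Maya 40. Ben eliminated.
Round 3: Alice 27, Maya 61. Maya has a majority (≥45).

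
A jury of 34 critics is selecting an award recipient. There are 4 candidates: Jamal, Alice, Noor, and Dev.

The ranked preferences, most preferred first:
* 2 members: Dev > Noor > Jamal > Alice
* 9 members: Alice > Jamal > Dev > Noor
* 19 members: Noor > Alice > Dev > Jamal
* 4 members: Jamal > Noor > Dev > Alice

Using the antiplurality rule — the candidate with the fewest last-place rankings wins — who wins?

Dev

Last-place votes: Jamal 19, Alice 6, Noor 9, Dev 0.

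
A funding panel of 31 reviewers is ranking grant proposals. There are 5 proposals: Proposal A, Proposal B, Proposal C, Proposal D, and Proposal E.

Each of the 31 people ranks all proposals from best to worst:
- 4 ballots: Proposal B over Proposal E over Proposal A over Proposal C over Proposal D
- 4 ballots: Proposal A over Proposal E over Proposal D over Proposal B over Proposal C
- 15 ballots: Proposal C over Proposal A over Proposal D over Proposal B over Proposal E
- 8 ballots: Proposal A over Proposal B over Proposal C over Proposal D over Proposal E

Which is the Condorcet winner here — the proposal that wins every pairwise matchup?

Proposal A

Proposal A vs Proposal B: 27–4
Proposal A vs Proposal C: 16–15
Proposal A vs Proposal D: 31–0
Proposal A vs Proposal E: 27–4
Proposal A beats every other proposal.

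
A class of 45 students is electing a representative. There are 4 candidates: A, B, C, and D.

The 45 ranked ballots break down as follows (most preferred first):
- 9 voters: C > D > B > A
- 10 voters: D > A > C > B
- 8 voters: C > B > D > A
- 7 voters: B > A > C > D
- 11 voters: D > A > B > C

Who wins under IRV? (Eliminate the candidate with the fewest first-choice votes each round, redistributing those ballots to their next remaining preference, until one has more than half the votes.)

Round 1: A 0, B 7, C 17, D 21. A eliminated.
Round 2: B 7, C 17, D 21. B eliminated.
Round 3: C 24, D 21. C has a majority (≥23).

C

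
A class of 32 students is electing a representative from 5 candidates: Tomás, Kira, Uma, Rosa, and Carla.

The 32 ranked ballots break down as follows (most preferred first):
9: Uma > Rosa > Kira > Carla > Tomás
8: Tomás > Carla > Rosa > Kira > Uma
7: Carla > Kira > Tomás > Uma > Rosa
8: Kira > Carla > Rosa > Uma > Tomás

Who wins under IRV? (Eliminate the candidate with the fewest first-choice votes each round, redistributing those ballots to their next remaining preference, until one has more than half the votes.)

Round 1: Tomás 8, Kira 8, Uma 9, Rosa 0, Carla 7. Rosa eliminated.
Round 2: Tomás 8, Kira 8, Uma 9, Carla 7. Carla eliminated.
Round 3: Tomás 8, Kira 15, Uma 9. Tomás eliminated.
Round 4: Kira 23, Uma 9. Kira has a majority (≥17).

Kira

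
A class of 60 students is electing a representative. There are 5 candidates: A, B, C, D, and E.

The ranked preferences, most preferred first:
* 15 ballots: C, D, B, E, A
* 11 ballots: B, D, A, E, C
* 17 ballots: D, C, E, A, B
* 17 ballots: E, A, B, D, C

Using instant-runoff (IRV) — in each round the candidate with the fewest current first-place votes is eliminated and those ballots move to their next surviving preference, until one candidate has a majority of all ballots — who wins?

D

Round 1: A 0, B 11, C 15, D 17, E 17. A eliminated.
Round 2: B 11, C 15, D 17, E 17. B eliminated.
Round 3: C 15, D 28, E 17. C eliminated.
Round 4: D 43, E 17. D has a majority (≥31).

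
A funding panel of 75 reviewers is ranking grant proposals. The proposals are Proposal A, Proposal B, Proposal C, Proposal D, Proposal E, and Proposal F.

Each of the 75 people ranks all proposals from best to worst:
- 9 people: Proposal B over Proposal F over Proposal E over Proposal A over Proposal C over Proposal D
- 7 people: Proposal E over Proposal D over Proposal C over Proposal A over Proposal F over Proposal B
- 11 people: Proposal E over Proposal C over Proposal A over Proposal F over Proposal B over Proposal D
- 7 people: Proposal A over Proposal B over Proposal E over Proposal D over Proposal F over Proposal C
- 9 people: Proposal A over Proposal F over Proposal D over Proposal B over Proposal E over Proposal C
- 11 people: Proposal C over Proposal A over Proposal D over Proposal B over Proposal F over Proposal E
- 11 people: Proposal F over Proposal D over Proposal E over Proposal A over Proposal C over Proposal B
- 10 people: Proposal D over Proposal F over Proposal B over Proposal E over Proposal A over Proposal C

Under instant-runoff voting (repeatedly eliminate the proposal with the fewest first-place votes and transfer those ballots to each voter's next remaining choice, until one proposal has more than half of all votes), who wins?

Round 1: Proposal A 16, Proposal B 9, Proposal C 11, Proposal D 10, Proposal E 18, Proposal F 11. Proposal B eliminated.
Round 2: Proposal A 16, Proposal C 11, Proposal D 10, Proposal E 18, Proposal F 20. Proposal D eliminated.
Round 3: Proposal A 16, Proposal C 11, Proposal E 18, Proposal F 30. Proposal C eliminated.
Round 4: Proposal A 27, Proposal E 18, Proposal F 30. Proposal E eliminated.
Round 5: Proposal A 45, Proposal F 30. Proposal A has a majority (≥38).

Proposal A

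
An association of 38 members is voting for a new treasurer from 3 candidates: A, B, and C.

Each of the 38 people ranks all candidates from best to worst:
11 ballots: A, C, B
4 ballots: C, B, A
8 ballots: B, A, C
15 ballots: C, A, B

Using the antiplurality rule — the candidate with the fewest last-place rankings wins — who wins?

Last-place votes: A 4, B 26, C 8.

A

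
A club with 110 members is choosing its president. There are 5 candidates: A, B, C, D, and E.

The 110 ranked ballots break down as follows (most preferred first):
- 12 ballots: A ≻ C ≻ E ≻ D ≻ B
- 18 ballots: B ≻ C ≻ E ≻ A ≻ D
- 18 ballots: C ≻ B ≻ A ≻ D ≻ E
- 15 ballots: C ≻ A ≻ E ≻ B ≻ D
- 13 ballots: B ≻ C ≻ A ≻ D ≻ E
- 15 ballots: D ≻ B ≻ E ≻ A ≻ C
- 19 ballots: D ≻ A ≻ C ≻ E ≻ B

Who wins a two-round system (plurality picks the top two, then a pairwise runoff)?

Round 1 first-place votes: A 12, B 31, C 33, D 34, E 0. D and C advance.
Runoff: D is ranked above C on 34 ballots, C above D on 76.

C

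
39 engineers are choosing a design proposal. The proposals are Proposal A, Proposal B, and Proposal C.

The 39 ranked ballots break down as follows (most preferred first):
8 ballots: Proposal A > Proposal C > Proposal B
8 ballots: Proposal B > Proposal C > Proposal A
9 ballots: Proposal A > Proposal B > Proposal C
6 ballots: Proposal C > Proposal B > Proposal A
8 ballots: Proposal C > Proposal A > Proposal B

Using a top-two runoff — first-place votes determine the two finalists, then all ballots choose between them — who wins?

Proposal C

Round 1 first-place votes: Proposal A 17, Proposal B 8, Proposal C 14. Proposal A and Proposal C advance.
Runoff: Proposal A is ranked above Proposal C on 17 ballots, Proposal C above Proposal A on 22.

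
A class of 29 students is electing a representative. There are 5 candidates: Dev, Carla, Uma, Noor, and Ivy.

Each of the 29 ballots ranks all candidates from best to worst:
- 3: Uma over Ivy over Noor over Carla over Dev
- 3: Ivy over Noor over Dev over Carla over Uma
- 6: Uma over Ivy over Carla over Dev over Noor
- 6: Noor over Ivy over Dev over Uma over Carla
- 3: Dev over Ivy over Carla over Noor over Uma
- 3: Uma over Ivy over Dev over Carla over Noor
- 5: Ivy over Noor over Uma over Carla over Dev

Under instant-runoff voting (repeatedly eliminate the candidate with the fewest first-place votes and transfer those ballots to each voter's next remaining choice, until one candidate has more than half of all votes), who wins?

Round 1: Dev 3, Carla 0, Uma 12, Noor 6, Ivy 8. Carla eliminated.
Round 2: Dev 3, Uma 12, Noor 6, Ivy 8. Dev eliminated.
Round 3: Uma 12, Noor 6, Ivy 11. Noor eliminated.
Round 4: Uma 12, Ivy 17. Ivy has a majority (≥15).

Ivy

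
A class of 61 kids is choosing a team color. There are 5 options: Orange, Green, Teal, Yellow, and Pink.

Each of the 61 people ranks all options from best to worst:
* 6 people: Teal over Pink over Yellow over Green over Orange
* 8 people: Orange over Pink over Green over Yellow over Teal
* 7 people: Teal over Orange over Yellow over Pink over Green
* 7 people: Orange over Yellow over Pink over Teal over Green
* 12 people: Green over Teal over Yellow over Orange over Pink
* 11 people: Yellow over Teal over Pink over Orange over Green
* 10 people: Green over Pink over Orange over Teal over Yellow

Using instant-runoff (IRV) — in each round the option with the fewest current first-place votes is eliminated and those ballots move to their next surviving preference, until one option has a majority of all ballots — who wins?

Round 1: Orange 15, Green 22, Teal 13, Yellow 11, Pink 0. Pink eliminated.
Round 2: Orange 15, Green 22, Teal 13, Yellow 11. Yellow eliminated.
Round 3: Orange 15, Green 22, Teal 24. Orange eliminated.
Round 4: Green 30, Teal 31. Teal has a majority (≥31).

Teal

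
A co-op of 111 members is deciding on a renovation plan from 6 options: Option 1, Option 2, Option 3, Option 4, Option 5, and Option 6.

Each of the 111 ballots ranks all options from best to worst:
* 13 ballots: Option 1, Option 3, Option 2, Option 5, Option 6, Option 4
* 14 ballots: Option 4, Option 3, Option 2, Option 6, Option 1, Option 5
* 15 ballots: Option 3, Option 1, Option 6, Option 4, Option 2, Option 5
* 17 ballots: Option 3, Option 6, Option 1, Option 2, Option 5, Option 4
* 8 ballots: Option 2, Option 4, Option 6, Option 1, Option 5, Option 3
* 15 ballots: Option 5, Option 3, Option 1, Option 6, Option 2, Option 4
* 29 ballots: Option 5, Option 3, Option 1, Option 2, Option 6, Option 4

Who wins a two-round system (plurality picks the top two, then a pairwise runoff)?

Round 1 first-place votes: Option 1 13, Option 2 8, Option 3 32, Option 4 14, Option 5 44, Option 6 0. Option 5 and Option 3 advance.
Runoff: Option 5 is ranked above Option 3 on 52 ballots, Option 3 above Option 5 on 59.

Option 3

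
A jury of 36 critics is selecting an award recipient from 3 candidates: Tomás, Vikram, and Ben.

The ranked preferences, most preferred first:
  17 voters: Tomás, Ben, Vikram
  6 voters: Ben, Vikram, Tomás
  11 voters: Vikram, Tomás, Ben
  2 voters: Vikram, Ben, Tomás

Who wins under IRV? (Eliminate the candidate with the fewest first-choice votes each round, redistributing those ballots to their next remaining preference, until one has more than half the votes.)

Vikram

Round 1: Tomás 17, Vikram 13, Ben 6. Ben eliminated.
Round 2: Tomás 17, Vikram 19. Vikram has a majority (≥19).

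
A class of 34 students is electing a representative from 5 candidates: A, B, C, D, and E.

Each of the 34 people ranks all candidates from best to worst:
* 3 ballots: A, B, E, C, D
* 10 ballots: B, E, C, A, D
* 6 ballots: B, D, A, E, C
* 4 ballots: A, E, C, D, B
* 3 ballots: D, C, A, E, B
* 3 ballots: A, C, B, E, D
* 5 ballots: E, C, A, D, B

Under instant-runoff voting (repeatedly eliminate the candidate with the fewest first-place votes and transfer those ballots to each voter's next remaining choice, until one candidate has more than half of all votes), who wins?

A

Round 1: A 10, B 16, C 0, D 3, E 5. C eliminated.
Round 2: A 10, B 16, D 3, E 5. D eliminated.
Round 3: A 13, B 16, E 5. E eliminated.
Round 4: A 18, B 16. A has a majority (≥18).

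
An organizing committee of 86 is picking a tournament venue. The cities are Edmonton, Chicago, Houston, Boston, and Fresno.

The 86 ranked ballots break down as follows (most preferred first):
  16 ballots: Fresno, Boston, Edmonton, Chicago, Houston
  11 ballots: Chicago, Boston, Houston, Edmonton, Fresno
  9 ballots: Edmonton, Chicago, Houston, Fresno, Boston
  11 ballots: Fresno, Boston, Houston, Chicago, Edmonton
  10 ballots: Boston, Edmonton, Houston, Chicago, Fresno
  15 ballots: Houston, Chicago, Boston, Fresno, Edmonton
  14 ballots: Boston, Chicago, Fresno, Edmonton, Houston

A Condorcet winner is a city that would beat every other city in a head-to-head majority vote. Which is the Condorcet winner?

Boston vs Edmonton: 77–9
Boston vs Chicago: 51–35
Boston vs Houston: 62–24
Boston vs Fresno: 50–36
Boston beats every other city.

Boston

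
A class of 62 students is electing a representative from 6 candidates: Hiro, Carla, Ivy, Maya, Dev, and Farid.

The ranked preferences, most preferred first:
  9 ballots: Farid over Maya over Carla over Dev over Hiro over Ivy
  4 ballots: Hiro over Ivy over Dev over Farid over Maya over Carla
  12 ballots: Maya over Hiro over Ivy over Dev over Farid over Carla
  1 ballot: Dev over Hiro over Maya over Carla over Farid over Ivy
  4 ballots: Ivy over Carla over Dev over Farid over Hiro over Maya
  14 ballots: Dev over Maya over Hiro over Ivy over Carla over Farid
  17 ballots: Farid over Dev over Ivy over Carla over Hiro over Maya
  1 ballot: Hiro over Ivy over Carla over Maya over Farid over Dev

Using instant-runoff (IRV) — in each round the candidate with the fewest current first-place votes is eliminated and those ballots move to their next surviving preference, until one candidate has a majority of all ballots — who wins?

Round 1: Hiro 5, Carla 0, Ivy 4, Maya 12, Dev 15, Farid 26. Carla eliminated.
Round 2: Hiro 5, Ivy 4, Maya 12, Dev 15, Farid 26. Ivy eliminated.
Round 3: Hiro 5, Maya 12, Dev 19, Farid 26. Hiro eliminated.
Round 4: Maya 13, Dev 23, Farid 26. Maya eliminated.
Round 5: Dev 35, Farid 27. Dev has a majority (≥32).

Dev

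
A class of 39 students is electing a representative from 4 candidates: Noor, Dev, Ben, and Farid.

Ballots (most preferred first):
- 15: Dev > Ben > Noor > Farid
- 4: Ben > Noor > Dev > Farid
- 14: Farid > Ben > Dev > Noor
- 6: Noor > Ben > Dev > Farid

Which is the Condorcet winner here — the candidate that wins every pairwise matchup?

Ben vs Noor: 33–6
Ben vs Dev: 24–15
Ben vs Farid: 25–14
Ben beats every other candidate.

Ben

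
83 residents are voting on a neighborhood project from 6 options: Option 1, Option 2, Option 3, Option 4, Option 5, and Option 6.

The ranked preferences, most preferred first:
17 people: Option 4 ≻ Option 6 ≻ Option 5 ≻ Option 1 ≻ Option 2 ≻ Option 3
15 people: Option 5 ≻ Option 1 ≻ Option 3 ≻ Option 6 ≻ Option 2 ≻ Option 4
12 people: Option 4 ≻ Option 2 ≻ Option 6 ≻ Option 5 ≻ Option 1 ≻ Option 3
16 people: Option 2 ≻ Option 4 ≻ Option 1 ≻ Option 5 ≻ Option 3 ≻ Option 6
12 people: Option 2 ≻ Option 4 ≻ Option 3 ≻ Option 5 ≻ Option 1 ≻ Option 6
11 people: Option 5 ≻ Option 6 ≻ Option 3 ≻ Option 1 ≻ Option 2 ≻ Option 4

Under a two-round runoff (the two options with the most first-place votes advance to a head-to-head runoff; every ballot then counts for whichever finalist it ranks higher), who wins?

Option 2

Round 1 first-place votes: Option 1 0, Option 2 28, Option 3 0, Option 4 29, Option 5 26, Option 6 0. Option 4 and Option 2 advance.
Runoff: Option 4 is ranked above Option 2 on 29 ballots, Option 2 above Option 4 on 54.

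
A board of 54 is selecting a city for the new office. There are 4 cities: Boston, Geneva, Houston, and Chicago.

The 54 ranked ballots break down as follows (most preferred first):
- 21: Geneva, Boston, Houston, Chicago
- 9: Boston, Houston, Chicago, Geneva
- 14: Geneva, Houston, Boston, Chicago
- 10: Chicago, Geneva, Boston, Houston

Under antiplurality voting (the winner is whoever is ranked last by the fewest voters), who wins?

Boston

Last-place votes: Boston 0, Geneva 9, Houston 10, Chicago 35.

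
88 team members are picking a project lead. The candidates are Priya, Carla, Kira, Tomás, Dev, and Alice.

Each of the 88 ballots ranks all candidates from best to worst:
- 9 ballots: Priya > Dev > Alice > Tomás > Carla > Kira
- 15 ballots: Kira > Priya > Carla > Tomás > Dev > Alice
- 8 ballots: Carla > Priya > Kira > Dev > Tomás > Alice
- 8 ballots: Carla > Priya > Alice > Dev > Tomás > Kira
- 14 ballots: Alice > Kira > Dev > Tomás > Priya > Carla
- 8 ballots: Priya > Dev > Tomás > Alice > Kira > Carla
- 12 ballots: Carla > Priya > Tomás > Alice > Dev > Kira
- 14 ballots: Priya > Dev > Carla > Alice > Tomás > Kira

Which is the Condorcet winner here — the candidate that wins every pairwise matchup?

Priya vs Carla: 60–28
Priya vs Kira: 59–29
Priya vs Tomás: 74–14
Priya vs Dev: 74–14
Priya vs Alice: 74–14
Priya beats every other candidate.

Priya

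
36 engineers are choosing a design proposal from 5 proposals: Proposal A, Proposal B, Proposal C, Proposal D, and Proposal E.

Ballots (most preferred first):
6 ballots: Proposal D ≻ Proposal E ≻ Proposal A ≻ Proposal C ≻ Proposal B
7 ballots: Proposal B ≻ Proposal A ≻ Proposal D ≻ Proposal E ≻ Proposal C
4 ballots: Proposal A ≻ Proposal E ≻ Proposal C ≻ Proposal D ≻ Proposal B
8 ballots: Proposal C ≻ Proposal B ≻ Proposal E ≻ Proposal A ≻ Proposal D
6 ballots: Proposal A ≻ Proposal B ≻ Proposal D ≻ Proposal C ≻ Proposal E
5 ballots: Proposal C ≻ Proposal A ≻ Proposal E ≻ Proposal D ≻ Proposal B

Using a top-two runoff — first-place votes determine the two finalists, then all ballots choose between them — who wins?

Proposal A

Round 1 first-place votes: Proposal A 10, Proposal B 7, Proposal C 13, Proposal D 6, Proposal E 0. Proposal C and Proposal A advance.
Runoff: Proposal C is ranked above Proposal A on 13 ballots, Proposal A above Proposal C on 23.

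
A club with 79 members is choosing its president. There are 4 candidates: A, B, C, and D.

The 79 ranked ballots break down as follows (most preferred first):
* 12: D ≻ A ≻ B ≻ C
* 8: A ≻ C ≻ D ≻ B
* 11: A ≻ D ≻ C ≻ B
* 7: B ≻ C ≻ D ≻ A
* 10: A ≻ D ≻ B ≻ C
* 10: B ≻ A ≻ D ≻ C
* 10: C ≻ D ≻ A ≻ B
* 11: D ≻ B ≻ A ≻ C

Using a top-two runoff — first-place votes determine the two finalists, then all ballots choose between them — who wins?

Round 1 first-place votes: A 29, B 17, C 10, D 23. A and D advance.
Runoff: A is ranked above D on 39 ballots, D above A on 40.

D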